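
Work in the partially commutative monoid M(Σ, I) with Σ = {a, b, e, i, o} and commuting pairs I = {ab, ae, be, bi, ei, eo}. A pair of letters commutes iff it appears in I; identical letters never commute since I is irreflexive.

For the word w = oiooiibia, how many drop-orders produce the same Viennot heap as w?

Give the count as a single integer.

5

piece 0:o — minimal
piece 1:i rests on {0:o}
piece 2:o rests on {1:i}
piece 3:o rests on {2:o}
piece 4:i rests on {3:o}
piece 5:i rests on {4:i}
piece 6:b rests on {3:o}
piece 7:i rests on {5:i}
piece 8:a rests on {7:i}
minimal pieces: {0:o}
ways to finish when only these pieces remain (= sum over removing one remaining piece with nothing left below it):
  1 left: {6}→1  {8}→1
  2 left: {6,8}→2  {7,8}→1
  3 left: {5,7,8}→1  {6,7,8}→3
  4 left: {4,5,7,8}→1  {5,6,7,8}→4
  5 left: {4,5,6,7,8}→5
  6 left: {3,4,5,6,7,8}→5
  7 left: {2,3,4,5,6,7,8}→5
  placing 0:o first → 5 extensions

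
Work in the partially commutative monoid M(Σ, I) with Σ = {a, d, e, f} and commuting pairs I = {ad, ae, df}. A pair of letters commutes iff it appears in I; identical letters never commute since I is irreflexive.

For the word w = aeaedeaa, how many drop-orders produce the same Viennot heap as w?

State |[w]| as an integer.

70

drop 0:a onto floor
drop 1:e onto floor
drop 2:a onto {0:a}
drop 3:e onto {1:e}
drop 4:d onto {3:e}
drop 5:e onto {4:d}
drop 6:a onto {2:a}
drop 7:a onto {6:a}
ground layer = {0:a, 1:e}
drop-orders for the pieces not yet dropped (sum over which currently-grounded one goes next):
  1 to go: {5} 1  {7} 1
  2 to go: {4,5} 1  {5,7} 2  {6,7} 1
  3 to go: {2,6,7} 1  {3,4,5} 1  {4,5,7} 3  {5,6,7} 3
  4 to go: {0,2,6,7} 1  {1,3,4,5} 1  {2,5,6,7} 4  {3,4,5,7} 4  {4,5,6,7} 6
  5 to go: {0,2,5,6,7} 5  {1,3,4,5,7} 5  {2,4,5,6,7} 10  {3,4,5,6,7} 10
  6 to go: {0,2,4,5,6,7} 15  {1,3,4,5,6,7} 15  {2,3,4,5,6,7} 20
  if 0:a drops first: 35 orders
  if 1:e drops first: 35 orders
heap linearizations: 70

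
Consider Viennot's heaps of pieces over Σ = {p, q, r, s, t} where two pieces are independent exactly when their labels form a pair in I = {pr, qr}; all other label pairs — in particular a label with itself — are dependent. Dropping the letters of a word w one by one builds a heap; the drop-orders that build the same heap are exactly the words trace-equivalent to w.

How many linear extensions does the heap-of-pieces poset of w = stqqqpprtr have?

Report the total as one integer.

0(s) covers ∅
1(t) covers 0:s
2(q) covers 1:t
3(q) covers 2:q
4(q) covers 3:q
5(p) covers 4:q
6(p) covers 5:p
7(r) covers 1:t
8(t) covers 6:p, 7:r
9(r) covers 8:t
floor of heap: 0:s
completions by unplaced set U, small U first (add the entries for U minus each lowest piece of U):
  |U|=1: {9}:1
  |U|=2: {8,9}:1
  |U|=3: {6,8,9}:1  {7,8,9}:1
  |U|=4: {5,6,8,9}:1  {6,7,8,9}:2
  |U|=5: {4,5,6,8,9}:1  {5,6,7,8,9}:3
  |U|=6: {3,4,5,6,8,9}:1  {4,5,6,7,8,9}:4
  |U|=7: {2,3,4,5,6,8,9}:1  {3,4,5,6,7,8,9}:5
  |U|=8: {2,3,4,5,6,7,8,9}:6
  start at 0(s): 6

6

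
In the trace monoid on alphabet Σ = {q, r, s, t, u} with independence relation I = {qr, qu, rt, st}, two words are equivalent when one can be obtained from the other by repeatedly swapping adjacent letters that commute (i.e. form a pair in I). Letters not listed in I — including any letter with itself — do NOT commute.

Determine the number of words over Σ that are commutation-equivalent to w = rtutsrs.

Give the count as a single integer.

piece 0:r — minimal
piece 1:t — minimal
piece 2:u rests on {0:r, 1:t}
piece 3:t rests on {2:u}
piece 4:s rests on {2:u}
piece 5:r rests on {4:s}
piece 6:s rests on {5:r}
minimal pieces: {0:r, 1:t}
ways to finish when only these pieces remain (= sum over removing one remaining piece with nothing left below it):
  1 left: {3}→1  {6}→1
  2 left: {3,6}→2  {5,6}→1
  3 left: {3,5,6}→3  {4,5,6}→1
  4 left: {3,4,5,6}→4
  5 left: {2,3,4,5,6}→4
  placing 0:r first → 4 extensions
  placing 1:t first → 4 extensions
total linear extensions = 8

8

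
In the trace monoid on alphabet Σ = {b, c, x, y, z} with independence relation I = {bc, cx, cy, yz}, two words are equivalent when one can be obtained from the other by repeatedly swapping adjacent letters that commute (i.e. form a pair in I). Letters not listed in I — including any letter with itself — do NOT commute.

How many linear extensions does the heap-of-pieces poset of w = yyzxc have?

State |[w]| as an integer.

9

piece 0:y — minimal
piece 1:y rests on {0:y}
piece 2:z — minimal
piece 3:x rests on {1:y, 2:z}
piece 4:c rests on {2:z}
minimal pieces: {0:y, 2:z}
ways to finish when only these pieces remain (= sum over removing one remaining piece with nothing left below it):
  1 left: {3}→1  {4}→1
  2 left: {1,3}→1  {3,4}→2
  3 left: {0,1,3}→1  {1,3,4}→3  {2,3,4}→2
  placing 0:y first → 5 extensions
  placing 2:z first → 4 extensions
total linear extensions = 9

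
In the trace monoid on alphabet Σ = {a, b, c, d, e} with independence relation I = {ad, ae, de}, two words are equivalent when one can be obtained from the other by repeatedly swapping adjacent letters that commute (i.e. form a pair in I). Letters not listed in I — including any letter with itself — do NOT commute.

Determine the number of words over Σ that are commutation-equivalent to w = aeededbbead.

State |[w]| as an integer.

0(a) covers ∅
1(e) covers ∅
2(e) covers 1:e
3(d) covers ∅
4(e) covers 2:e
5(d) covers 3:d
6(b) covers 0:a, 4:e, 5:d
7(b) covers 6:b
8(e) covers 7:b
9(a) covers 7:b
10(d) covers 7:b
floor of heap: 0:a, 1:e, 3:d
completions by unplaced set U, small U first (add the entries for U minus each lowest piece of U):
  |U|=1: {8}:1  {9}:1  {10}:1
  |U|=2: {8,9}:2  {8,10}:2  {9,10}:2
  |U|=3: {8,9,10}:6
  |U|=4: {7,8,9,10}:6
  |U|=5: {6,7,8,9,10}:6
  |U|=6: {0,6,7,8,9,10}:6  {4,6,7,8,9,10}:6  {5,6,7,8,9,10}:6
  |U|=7: {0,4,6,7,8,9,10}:12  {0,5,6,7,8,9,10}:12  {2,4,6,7,8,9,10}:6  {3,5,6,7,8,9,10}:6  {4,5,6,7,8,9,10}:12
  |U|=8: {0,2,4,6,7,8,9,10}:18  {0,3,5,6,7,8,9,10}:18  {0,4,5,6,7,8,9,10}:36  {1,2,4,6,7,8,9,10}:6  {2,4,5,6,7,8,9,10}:18  {3,4,5,6,7,8,9,10}:18
  |U|=9: {0,1,2,4,6,7,8,9,10}:24  {0,2,4,5,6,7,8,9,10}:72  {0,3,4,5,6,7,8,9,10}:72  {1,2,4,5,6,7,8,9,10}:24  {2,3,4,5,6,7,8,9,10}:36
  start at 0(a): 60
  start at 1(e): 180
  start at 3(d): 120
sum over floor = 360

360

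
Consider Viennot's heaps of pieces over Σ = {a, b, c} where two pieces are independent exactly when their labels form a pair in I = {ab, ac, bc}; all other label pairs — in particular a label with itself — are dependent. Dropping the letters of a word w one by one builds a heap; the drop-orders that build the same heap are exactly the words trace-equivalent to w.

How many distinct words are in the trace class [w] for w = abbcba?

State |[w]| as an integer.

60

#0=a has no predecessor
#1=b has no predecessor
#2=b depends on [1:b]
#3=c has no predecessor
#4=b depends on [2:b]
#5=a depends on [0:a]
sources: [0:a, 1:b, 3:c]
N(rest) = Σ N(rest − s) over sources s of rest; N(one piece) = 1:
  size 1 → [3]=1  [4]=1  [5]=1
  size 2 → [0,5]=1  [2,4]=1  [3,4]=2  [3,5]=2  [4,5]=2
  size 3 → [0,3,5]=3  [0,4,5]=3  [1,2,4]=1  [2,3,4]=3  [2,4,5]=3  [3,4,5]=6
  size 4 → [0,2,4,5]=6  [0,3,4,5]=12  [1,2,3,4]=4  [1,2,4,5]=4  [2,3,4,5]=12
  first=0(a) contributes 20
  first=1(b) contributes 30
  first=3(c) contributes 10
|[w]| = 60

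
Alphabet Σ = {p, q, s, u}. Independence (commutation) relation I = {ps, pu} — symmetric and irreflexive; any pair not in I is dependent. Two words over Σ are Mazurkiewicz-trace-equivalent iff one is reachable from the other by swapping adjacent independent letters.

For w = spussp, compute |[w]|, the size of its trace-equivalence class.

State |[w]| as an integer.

15

drop 0:s onto floor
drop 1:p onto floor
drop 2:u onto {0:s}
drop 3:s onto {2:u}
drop 4:s onto {3:s}
drop 5:p onto {1:p}
ground layer = {0:s, 1:p}
drop-orders for the pieces not yet dropped (sum over which currently-grounded one goes next):
  1 to go: {4} 1  {5} 1
  2 to go: {1,5} 1  {3,4} 1  {4,5} 2
  3 to go: {1,4,5} 3  {2,3,4} 1  {3,4,5} 3
  4 to go: {0,2,3,4} 1  {1,3,4,5} 6  {2,3,4,5} 4
  if 0:s drops first: 10 orders
  if 1:p drops first: 5 orders
heap linearizations: 15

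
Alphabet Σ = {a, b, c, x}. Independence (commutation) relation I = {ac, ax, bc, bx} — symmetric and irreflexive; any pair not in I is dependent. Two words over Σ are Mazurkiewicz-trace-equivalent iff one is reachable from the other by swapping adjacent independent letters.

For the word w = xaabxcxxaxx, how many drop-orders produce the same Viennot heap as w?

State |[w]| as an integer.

330

drop 0:x onto floor
drop 1:a onto floor
drop 2:a onto {1:a}
drop 3:b onto {2:a}
drop 4:x onto {0:x}
drop 5:c onto {4:x}
drop 6:x onto {5:c}
drop 7:x onto {6:x}
drop 8:a onto {3:b}
drop 9:x onto {7:x}
drop 10:x onto {9:x}
ground layer = {0:x, 1:a}
drop-orders for the pieces not yet dropped (sum over which currently-grounded one goes next):
  1 to go: {8} 1  {10} 1
  2 to go: {3,8} 1  {8,10} 2  {9,10} 1
  3 to go: {2,3,8} 1  {3,8,10} 3  {7,9,10} 1  {8,9,10} 3
  4 to go: {1,2,3,8} 1  {2,3,8,10} 4  {3,8,9,10} 6  {6,7,9,10} 1  {7,8,9,10} 4
  5 to go: {1,2,3,8,10} 5  {2,3,8,9,10} 10  {3,7,8,9,10} 10  {5,6,7,9,10} 1  {6,7,8,9,10} 5
  6 to go: {1,2,3,8,9,10} 15  {2,3,7,8,9,10} 20  {3,6,7,8,9,10} 15  {4,5,6,7,9,10} 1  {5,6,7,8,9,10} 6
  7 to go: {0,4,5,6,7,9,10} 1  {1,2,3,7,8,9,10} 35  {2,3,6,7,8,9,10} 35  {3,5,6,7,8,9,10} 21  {4,5,6,7,8,9,10} 7
  8 to go: {0,4,5,6,7,8,9,10} 8  {1,2,3,6,7,8,9,10} 70  {2,3,5,6,7,8,9,10} 56  {3,4,5,6,7,8,9,10} 28
  9 to go: {0,3,4,5,6,7,8,9,10} 36  {1,2,3,5,6,7,8,9,10} 126  {2,3,4,5,6,7,8,9,10} 84
  if 0:x drops first: 210 orders
  if 1:a drops first: 120 orders
heap linearizations: 330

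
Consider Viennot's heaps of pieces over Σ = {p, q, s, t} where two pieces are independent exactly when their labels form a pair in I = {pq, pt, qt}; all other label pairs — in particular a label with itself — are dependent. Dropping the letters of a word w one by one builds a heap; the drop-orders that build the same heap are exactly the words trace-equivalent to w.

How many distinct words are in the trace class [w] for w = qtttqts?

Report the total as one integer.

drop 0:q onto floor
drop 1:t onto floor
drop 2:t onto {1:t}
drop 3:t onto {2:t}
drop 4:q onto {0:q}
drop 5:t onto {3:t}
drop 6:s onto {4:q, 5:t}
ground layer = {0:q, 1:t}
drop-orders for the pieces not yet dropped (sum over which currently-grounded one goes next):
  1 to go: {6} 1
  2 to go: {4,6} 1  {5,6} 1
  3 to go: {0,4,6} 1  {3,5,6} 1  {4,5,6} 2
  4 to go: {0,4,5,6} 3  {2,3,5,6} 1  {3,4,5,6} 3
  5 to go: {0,3,4,5,6} 6  {1,2,3,5,6} 1  {2,3,4,5,6} 4
  if 0:q drops first: 5 orders
  if 1:t drops first: 10 orders
heap linearizations: 15

15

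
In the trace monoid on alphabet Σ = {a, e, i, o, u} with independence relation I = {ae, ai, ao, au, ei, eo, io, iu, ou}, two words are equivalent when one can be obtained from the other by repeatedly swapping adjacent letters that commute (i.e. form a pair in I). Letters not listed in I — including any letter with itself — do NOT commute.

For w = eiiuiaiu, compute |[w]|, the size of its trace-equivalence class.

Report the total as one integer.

280

drop 0:e onto floor
drop 1:i onto floor
drop 2:i onto {1:i}
drop 3:u onto {0:e}
drop 4:i onto {2:i}
drop 5:a onto floor
drop 6:i onto {4:i}
drop 7:u onto {3:u}
ground layer = {0:e, 1:i, 5:a}
drop-orders for the pieces not yet dropped (sum over which currently-grounded one goes next):
  1 to go: {5} 1  {6} 1  {7} 1
  2 to go: {3,7} 1  {4,6} 1  {5,6} 2  {5,7} 2  {6,7} 2
  3 to go: {0,3,7} 1  {2,4,6} 1  {3,5,7} 3  {3,6,7} 3  {4,5,6} 3  {4,6,7} 3  {5,6,7} 6
  4 to go: {0,3,5,7} 4  {0,3,6,7} 4  {1,2,4,6} 1  {2,4,5,6} 4  {2,4,6,7} 4  {3,4,6,7} 6  {3,5,6,7} 12  {4,5,6,7} 12
  5 to go: {0,3,4,6,7} 10  {0,3,5,6,7} 20  {1,2,4,5,6} 5  {1,2,4,6,7} 5  {2,3,4,6,7} 10  {2,4,5,6,7} 20  {3,4,5,6,7} 30
  6 to go: {0,2,3,4,6,7} 20  {0,3,4,5,6,7} 60  {1,2,3,4,6,7} 15  {1,2,4,5,6,7} 30  {2,3,4,5,6,7} 60
  if 0:e drops first: 105 orders
  if 1:i drops first: 140 orders
  if 5:a drops first: 35 orders
heap linearizations: 280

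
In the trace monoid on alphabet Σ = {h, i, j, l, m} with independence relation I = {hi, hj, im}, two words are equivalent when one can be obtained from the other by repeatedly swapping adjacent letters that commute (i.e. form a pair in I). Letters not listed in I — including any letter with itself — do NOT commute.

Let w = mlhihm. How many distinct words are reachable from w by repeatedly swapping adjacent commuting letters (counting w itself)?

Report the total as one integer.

4

#0=m has no predecessor
#1=l depends on [0:m]
#2=h depends on [1:l]
#3=i depends on [1:l]
#4=h depends on [2:h]
#5=m depends on [4:h]
sources: [0:m]
N(rest) = Σ N(rest − s) over sources s of rest; N(one piece) = 1:
  size 1 → [3]=1  [5]=1
  size 2 → [3,5]=2  [4,5]=1
  size 3 → [2,4,5]=1  [3,4,5]=3
  size 4 → [2,3,4,5]=4
  first=0(m) contributes 4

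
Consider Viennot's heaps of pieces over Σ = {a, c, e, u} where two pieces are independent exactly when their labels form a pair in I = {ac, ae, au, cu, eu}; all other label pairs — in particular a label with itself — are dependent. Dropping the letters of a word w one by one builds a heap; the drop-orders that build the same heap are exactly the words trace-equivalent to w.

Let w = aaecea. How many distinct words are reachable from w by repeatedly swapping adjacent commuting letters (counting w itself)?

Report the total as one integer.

20

#0=a has no predecessor
#1=a depends on [0:a]
#2=e has no predecessor
#3=c depends on [2:e]
#4=e depends on [3:c]
#5=a depends on [1:a]
sources: [0:a, 2:e]
N(rest) = Σ N(rest − s) over sources s of rest; N(one piece) = 1:
  size 1 → [4]=1  [5]=1
  size 2 → [1,5]=1  [3,4]=1  [4,5]=2
  size 3 → [0,1,5]=1  [1,4,5]=3  [2,3,4]=1  [3,4,5]=3
  size 4 → [0,1,4,5]=4  [1,3,4,5]=6  [2,3,4,5]=4
  first=0(a) contributes 10
  first=2(e) contributes 10
|[w]| = 20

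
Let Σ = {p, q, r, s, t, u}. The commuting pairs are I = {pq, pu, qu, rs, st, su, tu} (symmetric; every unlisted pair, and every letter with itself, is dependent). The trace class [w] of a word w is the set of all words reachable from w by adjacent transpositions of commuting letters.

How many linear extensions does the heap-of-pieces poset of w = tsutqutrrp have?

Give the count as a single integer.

#0=t has no predecessor
#1=s has no predecessor
#2=u has no predecessor
#3=t depends on [0:t]
#4=q depends on [1:s, 3:t]
#5=u depends on [2:u]
#6=t depends on [4:q]
#7=r depends on [5:u, 6:t]
#8=r depends on [7:r]
#9=p depends on [8:r]
sources: [0:t, 1:s, 2:u]
N(rest) = Σ N(rest − s) over sources s of rest; N(one piece) = 1:
  size 1 → [9]=1
  size 2 → [8,9]=1
  size 3 → [7,8,9]=1
  size 4 → [5,7,8,9]=1  [6,7,8,9]=1
  size 5 → [2,5,7,8,9]=1  [4,6,7,8,9]=1  [5,6,7,8,9]=2
  size 6 → [1,4,6,7,8,9]=1  [2,5,6,7,8,9]=3  [3,4,6,7,8,9]=1  [4,5,6,7,8,9]=3
  size 7 → [0,3,4,6,7,8,9]=1  [1,3,4,6,7,8,9]=2  [1,4,5,6,7,8,9]=4  [2,4,5,6,7,8,9]=6  [3,4,5,6,7,8,9]=4
  size 8 → [0,1,3,4,6,7,8,9]=3  [0,3,4,5,6,7,8,9]=5  [1,2,4,5,6,7,8,9]=10  [1,3,4,5,6,7,8,9]=10  [2,3,4,5,6,7,8,9]=10
  first=0(t) contributes 30
  first=1(s) contributes 15
  first=2(u) contributes 18
|[w]| = 63

63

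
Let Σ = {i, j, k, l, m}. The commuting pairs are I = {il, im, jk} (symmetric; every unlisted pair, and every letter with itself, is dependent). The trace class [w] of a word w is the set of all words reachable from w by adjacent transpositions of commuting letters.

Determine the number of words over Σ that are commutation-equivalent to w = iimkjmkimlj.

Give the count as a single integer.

drop 0:i onto floor
drop 1:i onto {0:i}
drop 2:m onto floor
drop 3:k onto {1:i, 2:m}
drop 4:j onto {1:i, 2:m}
drop 5:m onto {3:k, 4:j}
drop 6:k onto {5:m}
drop 7:i onto {6:k}
drop 8:m onto {6:k}
drop 9:l onto {8:m}
drop 10:j onto {7:i, 9:l}
ground layer = {0:i, 2:m}
drop-orders for the pieces not yet dropped (sum over which currently-grounded one goes next):
  1 to go: {10} 1
  2 to go: {7,10} 1  {9,10} 1
  3 to go: {7,9,10} 2  {8,9,10} 1
  4 to go: {7,8,9,10} 3
  5 to go: {6,7,8,9,10} 3
  6 to go: {5,6,7,8,9,10} 3
  7 to go: {3,5,6,7,8,9,10} 3  {4,5,6,7,8,9,10} 3
  8 to go: {3,4,5,6,7,8,9,10} 6
  9 to go: {1,3,4,5,6,7,8,9,10} 6  {2,3,4,5,6,7,8,9,10} 6
  if 0:i drops first: 12 orders
  if 2:m drops first: 6 orders
heap linearizations: 18

18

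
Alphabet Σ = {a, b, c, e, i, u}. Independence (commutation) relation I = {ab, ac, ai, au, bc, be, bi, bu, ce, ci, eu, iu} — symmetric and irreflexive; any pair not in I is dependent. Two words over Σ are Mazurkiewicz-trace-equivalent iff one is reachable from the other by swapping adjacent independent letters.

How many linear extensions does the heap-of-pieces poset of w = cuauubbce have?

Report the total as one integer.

756

drop 0:c onto floor
drop 1:u onto {0:c}
drop 2:a onto floor
drop 3:u onto {1:u}
drop 4:u onto {3:u}
drop 5:b onto floor
drop 6:b onto {5:b}
drop 7:c onto {4:u}
drop 8:e onto {2:a}
ground layer = {0:c, 2:a, 5:b}
drop-orders for the pieces not yet dropped (sum over which currently-grounded one goes next):
  1 to go: {6} 1  {7} 1  {8} 1
  2 to go: {2,8} 1  {4,7} 1  {5,6} 1  {6,7} 2  {6,8} 2  {7,8} 2
  3 to go: {2,6,8} 3  {2,7,8} 3  {3,4,7} 1  {4,6,7} 3  {4,7,8} 3  {5,6,7} 3  {5,6,8} 3  {6,7,8} 6
  4 to go: {1,3,4,7} 1  {2,4,7,8} 6  {2,5,6,8} 6  {2,6,7,8} 12  {3,4,6,7} 4  {3,4,7,8} 4  {4,5,6,7} 6  {4,6,7,8} 12  {5,6,7,8} 12
  5 to go: {0,1,3,4,7} 1  {1,3,4,6,7} 5  {1,3,4,7,8} 5  {2,3,4,7,8} 10  {2,4,6,7,8} 30  {2,5,6,7,8} 30  {3,4,5,6,7} 10  {3,4,6,7,8} 20  {4,5,6,7,8} 30
  6 to go: {0,1,3,4,6,7} 6  {0,1,3,4,7,8} 6  {1,2,3,4,7,8} 15  {1,3,4,5,6,7} 15  {1,3,4,6,7,8} 30  {2,3,4,6,7,8} 60  {2,4,5,6,7,8} 90  {3,4,5,6,7,8} 60
  7 to go: {0,1,2,3,4,7,8} 21  {0,1,3,4,5,6,7} 21  {0,1,3,4,6,7,8} 42  {1,2,3,4,6,7,8} 105  {1,3,4,5,6,7,8} 105  {2,3,4,5,6,7,8} 210
  if 0:c drops first: 420 orders
  if 2:a drops first: 168 orders
  if 5:b drops first: 168 orders
heap linearizations: 756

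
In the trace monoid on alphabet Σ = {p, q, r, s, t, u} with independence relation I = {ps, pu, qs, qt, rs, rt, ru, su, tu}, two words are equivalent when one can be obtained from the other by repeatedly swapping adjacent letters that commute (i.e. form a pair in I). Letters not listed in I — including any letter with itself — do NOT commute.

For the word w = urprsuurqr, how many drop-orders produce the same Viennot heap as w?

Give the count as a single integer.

#0=u has no predecessor
#1=r has no predecessor
#2=p depends on [1:r]
#3=r depends on [2:p]
#4=s has no predecessor
#5=u depends on [0:u]
#6=u depends on [5:u]
#7=r depends on [3:r]
#8=q depends on [6:u, 7:r]
#9=r depends on [8:q]
sources: [0:u, 1:r, 4:s]
N(rest) = Σ N(rest − s) over sources s of rest; N(one piece) = 1:
  size 1 → [4]=1  [9]=1
  size 2 → [4,9]=2  [8,9]=1
  size 3 → [4,8,9]=3  [6,8,9]=1  [7,8,9]=1
  size 4 → [3,7,8,9]=1  [4,6,8,9]=4  [4,7,8,9]=4  [5,6,8,9]=1  [6,7,8,9]=2
  size 5 → [0,5,6,8,9]=1  [2,3,7,8,9]=1  [3,4,7,8,9]=5  [3,6,7,8,9]=3  [4,5,6,8,9]=5  [4,6,7,8,9]=10  [5,6,7,8,9]=3
  size 6 → [0,4,5,6,8,9]=6  [0,5,6,7,8,9]=4  [1,2,3,7,8,9]=1  [2,3,4,7,8,9]=6  [2,3,6,7,8,9]=4  [3,4,6,7,8,9]=18  [3,5,6,7,8,9]=6  [4,5,6,7,8,9]=18
  size 7 → [0,3,5,6,7,8,9]=10  [0,4,5,6,7,8,9]=28  [1,2,3,4,7,8,9]=7  [1,2,3,6,7,8,9]=5  [2,3,4,6,7,8,9]=28  [2,3,5,6,7,8,9]=10  [3,4,5,6,7,8,9]=42
  size 8 → [0,2,3,5,6,7,8,9]=20  [0,3,4,5,6,7,8,9]=80  [1,2,3,4,6,7,8,9]=40  [1,2,3,5,6,7,8,9]=15  [2,3,4,5,6,7,8,9]=80
  first=0(u) contributes 135
  first=1(r) contributes 180
  first=4(s) contributes 35
|[w]| = 350

350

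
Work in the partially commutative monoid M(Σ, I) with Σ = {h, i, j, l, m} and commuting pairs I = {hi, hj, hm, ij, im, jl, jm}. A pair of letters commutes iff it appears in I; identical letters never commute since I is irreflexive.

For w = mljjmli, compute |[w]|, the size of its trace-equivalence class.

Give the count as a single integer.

drop 0:m onto floor
drop 1:l onto {0:m}
drop 2:j onto floor
drop 3:j onto {2:j}
drop 4:m onto {1:l}
drop 5:l onto {4:m}
drop 6:i onto {5:l}
ground layer = {0:m, 2:j}
drop-orders for the pieces not yet dropped (sum over which currently-grounded one goes next):
  1 to go: {3} 1  {6} 1
  2 to go: {2,3} 1  {3,6} 2  {5,6} 1
  3 to go: {2,3,6} 3  {3,5,6} 3  {4,5,6} 1
  4 to go: {1,4,5,6} 1  {2,3,5,6} 6  {3,4,5,6} 4
  5 to go: {0,1,4,5,6} 1  {1,3,4,5,6} 5  {2,3,4,5,6} 10
  if 0:m drops first: 15 orders
  if 2:j drops first: 6 orders
heap linearizations: 21

21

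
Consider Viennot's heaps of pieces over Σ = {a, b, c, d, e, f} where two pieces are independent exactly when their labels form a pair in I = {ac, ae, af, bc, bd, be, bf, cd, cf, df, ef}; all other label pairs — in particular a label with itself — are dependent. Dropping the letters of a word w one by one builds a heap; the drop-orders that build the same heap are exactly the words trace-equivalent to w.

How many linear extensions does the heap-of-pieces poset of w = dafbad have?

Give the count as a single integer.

6

drop 0:d onto floor
drop 1:a onto {0:d}
drop 2:f onto floor
drop 3:b onto {1:a}
drop 4:a onto {3:b}
drop 5:d onto {4:a}
ground layer = {0:d, 2:f}
drop-orders for the pieces not yet dropped (sum over which currently-grounded one goes next):
  1 to go: {2} 1  {5} 1
  2 to go: {2,5} 2  {4,5} 1
  3 to go: {2,4,5} 3  {3,4,5} 1
  4 to go: {1,3,4,5} 1  {2,3,4,5} 4
  if 0:d drops first: 5 orders
  if 2:f drops first: 1 orders
heap linearizations: 6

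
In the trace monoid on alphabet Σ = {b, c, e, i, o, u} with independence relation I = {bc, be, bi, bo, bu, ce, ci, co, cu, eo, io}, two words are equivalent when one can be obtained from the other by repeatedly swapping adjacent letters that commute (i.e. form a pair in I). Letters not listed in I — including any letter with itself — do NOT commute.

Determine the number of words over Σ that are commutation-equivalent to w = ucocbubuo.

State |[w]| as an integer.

#0=u has no predecessor
#1=c has no predecessor
#2=o depends on [0:u]
#3=c depends on [1:c]
#4=b has no predecessor
#5=u depends on [2:o]
#6=b depends on [4:b]
#7=u depends on [5:u]
#8=o depends on [7:u]
sources: [0:u, 1:c, 4:b]
N(rest) = Σ N(rest − s) over sources s of rest; N(one piece) = 1:
  size 1 → [3]=1  [6]=1  [8]=1
  size 2 → [1,3]=1  [3,6]=2  [3,8]=2  [4,6]=1  [6,8]=2  [7,8]=1
  size 3 → [1,3,6]=3  [1,3,8]=3  [3,4,6]=3  [3,6,8]=6  [3,7,8]=3  [4,6,8]=3  [5,7,8]=1  [6,7,8]=3
  size 4 → [1,3,4,6]=6  [1,3,6,8]=12  [1,3,7,8]=6  [2,5,7,8]=1  [3,4,6,8]=12  [3,5,7,8]=4  [3,6,7,8]=12  [4,6,7,8]=6  [5,6,7,8]=4
  size 5 → [0,2,5,7,8]=1  [1,3,4,6,8]=30  [1,3,5,7,8]=10  [1,3,6,7,8]=30  [2,3,5,7,8]=5  [2,5,6,7,8]=5  [3,4,6,7,8]=30  [3,5,6,7,8]=20  [4,5,6,7,8]=10
  size 6 → [0,2,3,5,7,8]=6  [0,2,5,6,7,8]=6  [1,2,3,5,7,8]=15  [1,3,4,6,7,8]=90  [1,3,5,6,7,8]=60  [2,3,5,6,7,8]=30  [2,4,5,6,7,8]=15  [3,4,5,6,7,8]=60
  size 7 → [0,1,2,3,5,7,8]=21  [0,2,3,5,6,7,8]=42  [0,2,4,5,6,7,8]=21  [1,2,3,5,6,7,8]=105  [1,3,4,5,6,7,8]=210  [2,3,4,5,6,7,8]=105
  first=0(u) contributes 420
  first=1(c) contributes 168
  first=4(b) contributes 168
|[w]| = 756

756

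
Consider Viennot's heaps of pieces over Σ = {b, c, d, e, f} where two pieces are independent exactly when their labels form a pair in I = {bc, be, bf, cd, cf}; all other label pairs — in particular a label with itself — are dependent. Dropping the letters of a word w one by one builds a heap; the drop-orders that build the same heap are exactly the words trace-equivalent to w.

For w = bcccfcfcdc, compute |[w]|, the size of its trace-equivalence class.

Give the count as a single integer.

630

0(b) covers ∅
1(c) covers ∅
2(c) covers 1:c
3(c) covers 2:c
4(f) covers ∅
5(c) covers 3:c
6(f) covers 4:f
7(c) covers 5:c
8(d) covers 0:b, 6:f
9(c) covers 7:c
floor of heap: 0:b, 1:c, 4:f
completions by unplaced set U, small U first (add the entries for U minus each lowest piece of U):
  |U|=1: {8}:1  {9}:1
  |U|=2: {0,8}:1  {6,8}:1  {7,9}:1  {8,9}:2
  |U|=3: {0,6,8}:2  {0,8,9}:3  {4,6,8}:1  {5,7,9}:1  {6,8,9}:3  {7,8,9}:3
  |U|=4: {0,4,6,8}:3  {0,6,8,9}:8  {0,7,8,9}:6  {3,5,7,9}:1  {4,6,8,9}:4  {5,7,8,9}:4  {6,7,8,9}:6
  |U|=5: {0,4,6,8,9}:15  {0,5,7,8,9}:10  {0,6,7,8,9}:20  {2,3,5,7,9}:1  {3,5,7,8,9}:5  {4,6,7,8,9}:10  {5,6,7,8,9}:10
  |U|=6: {0,3,5,7,8,9}:15  {0,4,6,7,8,9}:45  {0,5,6,7,8,9}:40  {1,2,3,5,7,9}:1  {2,3,5,7,8,9}:6  {3,5,6,7,8,9}:15  {4,5,6,7,8,9}:20
  |U|=7: {0,2,3,5,7,8,9}:21  {0,3,5,6,7,8,9}:70  {0,4,5,6,7,8,9}:105  {1,2,3,5,7,8,9}:7  {2,3,5,6,7,8,9}:21  {3,4,5,6,7,8,9}:35
  |U|=8: {0,1,2,3,5,7,8,9}:28  {0,2,3,5,6,7,8,9}:112  {0,3,4,5,6,7,8,9}:210  {1,2,3,5,6,7,8,9}:28  {2,3,4,5,6,7,8,9}:56
  start at 0(b): 84
  start at 1(c): 378
  start at 4(f): 168
sum over floor = 630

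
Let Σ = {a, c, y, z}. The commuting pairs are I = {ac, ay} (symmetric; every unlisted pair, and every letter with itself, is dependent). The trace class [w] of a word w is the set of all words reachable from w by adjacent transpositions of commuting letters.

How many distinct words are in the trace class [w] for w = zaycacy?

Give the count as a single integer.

15

#0=z has no predecessor
#1=a depends on [0:z]
#2=y depends on [0:z]
#3=c depends on [2:y]
#4=a depends on [1:a]
#5=c depends on [3:c]
#6=y depends on [5:c]
sources: [0:z]
N(rest) = Σ N(rest − s) over sources s of rest; N(one piece) = 1:
  size 1 → [4]=1  [6]=1
  size 2 → [1,4]=1  [4,6]=2  [5,6]=1
  size 3 → [1,4,6]=3  [3,5,6]=1  [4,5,6]=3
  size 4 → [1,4,5,6]=6  [2,3,5,6]=1  [3,4,5,6]=4
  size 5 → [1,3,4,5,6]=10  [2,3,4,5,6]=5
  first=0(z) contributes 15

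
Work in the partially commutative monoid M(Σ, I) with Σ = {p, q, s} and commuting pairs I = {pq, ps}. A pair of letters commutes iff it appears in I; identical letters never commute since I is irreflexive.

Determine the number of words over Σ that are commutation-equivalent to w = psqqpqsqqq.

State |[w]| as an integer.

drop 0:p onto floor
drop 1:s onto floor
drop 2:q onto {1:s}
drop 3:q onto {2:q}
drop 4:p onto {0:p}
drop 5:q onto {3:q}
drop 6:s onto {5:q}
drop 7:q onto {6:s}
drop 8:q onto {7:q}
drop 9:q onto {8:q}
ground layer = {0:p, 1:s}
drop-orders for the pieces not yet dropped (sum over which currently-grounded one goes next):
  1 to go: {4} 1  {9} 1
  2 to go: {0,4} 1  {4,9} 2  {8,9} 1
  3 to go: {0,4,9} 3  {4,8,9} 3  {7,8,9} 1
  4 to go: {0,4,8,9} 6  {4,7,8,9} 4  {6,7,8,9} 1
  5 to go: {0,4,7,8,9} 10  {4,6,7,8,9} 5  {5,6,7,8,9} 1
  6 to go: {0,4,6,7,8,9} 15  {3,5,6,7,8,9} 1  {4,5,6,7,8,9} 6
  7 to go: {0,4,5,6,7,8,9} 21  {2,3,5,6,7,8,9} 1  {3,4,5,6,7,8,9} 7
  8 to go: {0,3,4,5,6,7,8,9} 28  {1,2,3,5,6,7,8,9} 1  {2,3,4,5,6,7,8,9} 8
  if 0:p drops first: 9 orders
  if 1:s drops first: 36 orders
heap linearizations: 45

45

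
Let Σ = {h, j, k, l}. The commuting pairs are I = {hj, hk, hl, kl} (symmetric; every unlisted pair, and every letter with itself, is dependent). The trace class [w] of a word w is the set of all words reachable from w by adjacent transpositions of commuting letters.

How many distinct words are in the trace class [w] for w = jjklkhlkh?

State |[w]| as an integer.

360

piece 0:j — minimal
piece 1:j rests on {0:j}
piece 2:k rests on {1:j}
piece 3:l rests on {1:j}
piece 4:k rests on {2:k}
piece 5:h — minimal
piece 6:l rests on {3:l}
piece 7:k rests on {4:k}
piece 8:h rests on {5:h}
minimal pieces: {0:j, 5:h}
ways to finish when only these pieces remain (= sum over removing one remaining piece with nothing left below it):
  1 left: {6}→1  {7}→1  {8}→1
  2 left: {3,6}→1  {4,7}→1  {5,8}→1  {6,7}→2  {6,8}→2  {7,8}→2
  3 left: {2,4,7}→1  {3,6,7}→3  {3,6,8}→3  {4,6,7}→3  {4,7,8}→3  {5,6,8}→3  {5,7,8}→3  {6,7,8}→6
  4 left: {2,4,6,7}→4  {2,4,7,8}→4  {3,4,6,7}→6  {3,5,6,8}→6  {3,6,7,8}→12  {4,5,7,8}→6  {4,6,7,8}→12  {5,6,7,8}→12
  5 left: {2,3,4,6,7}→10  {2,4,5,7,8}→10  {2,4,6,7,8}→20  {3,4,6,7,8}→30  {3,5,6,7,8}→30  {4,5,6,7,8}→30
  6 left: {1,2,3,4,6,7}→10  {2,3,4,6,7,8}→60  {2,4,5,6,7,8}→60  {3,4,5,6,7,8}→90
  7 left: {0,1,2,3,4,6,7}→10  {1,2,3,4,6,7,8}→70  {2,3,4,5,6,7,8}→210
  placing 0:j first → 280 extensions
  placing 5:h first → 80 extensions
total linear extensions = 360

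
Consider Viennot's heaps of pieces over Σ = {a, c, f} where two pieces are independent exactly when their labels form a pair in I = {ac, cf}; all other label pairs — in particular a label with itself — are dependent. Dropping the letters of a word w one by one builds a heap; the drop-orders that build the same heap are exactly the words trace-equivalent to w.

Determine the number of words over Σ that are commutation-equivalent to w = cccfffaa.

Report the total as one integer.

0(c) covers ∅
1(c) covers 0:c
2(c) covers 1:c
3(f) covers ∅
4(f) covers 3:f
5(f) covers 4:f
6(a) covers 5:f
7(a) covers 6:a
floor of heap: 0:c, 3:f
completions by unplaced set U, small U first (add the entries for U minus each lowest piece of U):
  |U|=1: {2}:1  {7}:1
  |U|=2: {1,2}:1  {2,7}:2  {6,7}:1
  |U|=3: {0,1,2}:1  {1,2,7}:3  {2,6,7}:3  {5,6,7}:1
  |U|=4: {0,1,2,7}:4  {1,2,6,7}:6  {2,5,6,7}:4  {4,5,6,7}:1
  |U|=5: {0,1,2,6,7}:10  {1,2,5,6,7}:10  {2,4,5,6,7}:5  {3,4,5,6,7}:1
  |U|=6: {0,1,2,5,6,7}:20  {1,2,4,5,6,7}:15  {2,3,4,5,6,7}:6
  start at 0(c): 21
  start at 3(f): 35
sum over floor = 56

56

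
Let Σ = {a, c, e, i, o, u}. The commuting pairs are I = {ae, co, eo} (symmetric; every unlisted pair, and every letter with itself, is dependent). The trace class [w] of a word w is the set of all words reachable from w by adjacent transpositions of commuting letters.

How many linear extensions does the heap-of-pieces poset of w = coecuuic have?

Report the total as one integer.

4

piece 0:c — minimal
piece 1:o — minimal
piece 2:e rests on {0:c}
piece 3:c rests on {2:e}
piece 4:u rests on {1:o, 3:c}
piece 5:u rests on {4:u}
piece 6:i rests on {5:u}
piece 7:c rests on {6:i}
minimal pieces: {0:c, 1:o}
ways to finish when only these pieces remain (= sum over removing one remaining piece with nothing left below it):
  1 left: {7}→1
  2 left: {6,7}→1
  3 left: {5,6,7}→1
  4 left: {4,5,6,7}→1
  5 left: {1,4,5,6,7}→1  {3,4,5,6,7}→1
  6 left: {1,3,4,5,6,7}→2  {2,3,4,5,6,7}→1
  placing 0:c first → 3 extensions
  placing 1:o first → 1 extensions
total linear extensions = 4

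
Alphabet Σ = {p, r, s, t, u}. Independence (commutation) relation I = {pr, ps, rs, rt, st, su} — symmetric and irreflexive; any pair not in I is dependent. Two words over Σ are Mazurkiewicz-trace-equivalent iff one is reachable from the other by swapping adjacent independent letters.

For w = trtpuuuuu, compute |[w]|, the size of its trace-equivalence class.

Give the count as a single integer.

drop 0:t onto floor
drop 1:r onto floor
drop 2:t onto {0:t}
drop 3:p onto {2:t}
drop 4:u onto {1:r, 3:p}
drop 5:u onto {4:u}
drop 6:u onto {5:u}
drop 7:u onto {6:u}
drop 8:u onto {7:u}
ground layer = {0:t, 1:r}
drop-orders for the pieces not yet dropped (sum over which currently-grounded one goes next):
  1 to go: {8} 1
  2 to go: {7,8} 1
  3 to go: {6,7,8} 1
  4 to go: {5,6,7,8} 1
  5 to go: {4,5,6,7,8} 1
  6 to go: {1,4,5,6,7,8} 1  {3,4,5,6,7,8} 1
  7 to go: {1,3,4,5,6,7,8} 2  {2,3,4,5,6,7,8} 1
  if 0:t drops first: 3 orders
  if 1:r drops first: 1 orders
heap linearizations: 4

4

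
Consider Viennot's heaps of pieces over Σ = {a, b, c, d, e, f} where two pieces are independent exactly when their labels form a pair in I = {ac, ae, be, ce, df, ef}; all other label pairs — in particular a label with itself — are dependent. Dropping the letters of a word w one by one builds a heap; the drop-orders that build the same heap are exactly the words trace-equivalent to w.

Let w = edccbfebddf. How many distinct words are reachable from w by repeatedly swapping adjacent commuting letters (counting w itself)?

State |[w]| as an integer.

19

piece 0:e — minimal
piece 1:d rests on {0:e}
piece 2:c rests on {1:d}
piece 3:c rests on {2:c}
piece 4:b rests on {3:c}
piece 5:f rests on {4:b}
piece 6:e rests on {1:d}
piece 7:b rests on {5:f}
piece 8:d rests on {6:e, 7:b}
piece 9:d rests on {8:d}
piece 10:f rests on {7:b}
minimal pieces: {0:e}
ways to finish when only these pieces remain (= sum over removing one remaining piece with nothing left below it):
  1 left: {9}→1  {10}→1
  2 left: {8,9}→1  {9,10}→2
  3 left: {6,8,9}→1  {8,9,10}→3
  4 left: {6,8,9,10}→4  {7,8,9,10}→3
  5 left: {5,7,8,9,10}→3  {6,7,8,9,10}→7
  6 left: {4,5,7,8,9,10}→3  {5,6,7,8,9,10}→10
  7 left: {3,4,5,7,8,9,10}→3  {4,5,6,7,8,9,10}→13
  8 left: {2,3,4,5,7,8,9,10}→3  {3,4,5,6,7,8,9,10}→16
  9 left: {2,3,4,5,6,7,8,9,10}→19
  placing 0:e first → 19 extensions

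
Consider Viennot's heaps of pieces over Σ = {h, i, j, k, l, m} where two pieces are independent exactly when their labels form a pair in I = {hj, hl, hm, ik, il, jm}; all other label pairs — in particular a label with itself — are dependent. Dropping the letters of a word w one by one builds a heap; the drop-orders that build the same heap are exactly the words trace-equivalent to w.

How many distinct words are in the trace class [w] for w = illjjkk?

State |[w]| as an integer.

3

0(i) covers ∅
1(l) covers ∅
2(l) covers 1:l
3(j) covers 0:i, 2:l
4(j) covers 3:j
5(k) covers 4:j
6(k) covers 5:k
floor of heap: 0:i, 1:l
completions by unplaced set U, small U first (add the entries for U minus each lowest piece of U):
  |U|=1: {6}:1
  |U|=2: {5,6}:1
  |U|=3: {4,5,6}:1
  |U|=4: {3,4,5,6}:1
  |U|=5: {0,3,4,5,6}:1  {2,3,4,5,6}:1
  start at 0(i): 1
  start at 1(l): 2
sum over floor = 3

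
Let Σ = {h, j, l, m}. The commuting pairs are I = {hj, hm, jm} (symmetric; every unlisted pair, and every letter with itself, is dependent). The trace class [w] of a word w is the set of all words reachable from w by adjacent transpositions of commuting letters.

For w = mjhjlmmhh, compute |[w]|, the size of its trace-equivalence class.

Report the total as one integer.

72

0(m) covers ∅
1(j) covers ∅
2(h) covers ∅
3(j) covers 1:j
4(l) covers 0:m, 2:h, 3:j
5(m) covers 4:l
6(m) covers 5:m
7(h) covers 4:l
8(h) covers 7:h
floor of heap: 0:m, 1:j, 2:h
completions by unplaced set U, small U first (add the entries for U minus each lowest piece of U):
  |U|=1: {6}:1  {8}:1
  |U|=2: {5,6}:1  {6,8}:2  {7,8}:1
  |U|=3: {5,6,8}:3  {6,7,8}:3
  |U|=4: {5,6,7,8}:6
  |U|=5: {4,5,6,7,8}:6
  |U|=6: {0,4,5,6,7,8}:6  {2,4,5,6,7,8}:6  {3,4,5,6,7,8}:6
  |U|=7: {0,2,4,5,6,7,8}:12  {0,3,4,5,6,7,8}:12  {1,3,4,5,6,7,8}:6  {2,3,4,5,6,7,8}:12
  start at 0(m): 18
  start at 1(j): 36
  start at 2(h): 18
sum over floor = 72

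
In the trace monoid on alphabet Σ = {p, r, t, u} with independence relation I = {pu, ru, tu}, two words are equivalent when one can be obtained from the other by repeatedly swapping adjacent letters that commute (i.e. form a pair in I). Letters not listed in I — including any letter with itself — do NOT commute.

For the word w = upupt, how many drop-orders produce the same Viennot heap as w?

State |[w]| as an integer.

10

0(u) covers ∅
1(p) covers ∅
2(u) covers 0:u
3(p) covers 1:p
4(t) covers 3:p
floor of heap: 0:u, 1:p
completions by unplaced set U, small U first (add the entries for U minus each lowest piece of U):
  |U|=1: {2}:1  {4}:1
  |U|=2: {0,2}:1  {2,4}:2  {3,4}:1
  |U|=3: {0,2,4}:3  {1,3,4}:1  {2,3,4}:3
  start at 0(u): 4
  start at 1(p): 6
sum over floor = 10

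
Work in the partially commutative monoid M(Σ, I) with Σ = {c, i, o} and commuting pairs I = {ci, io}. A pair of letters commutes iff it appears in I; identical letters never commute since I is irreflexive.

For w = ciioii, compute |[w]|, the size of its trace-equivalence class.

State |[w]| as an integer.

15

0(c) covers ∅
1(i) covers ∅
2(i) covers 1:i
3(o) covers 0:c
4(i) covers 2:i
5(i) covers 4:i
floor of heap: 0:c, 1:i
completions by unplaced set U, small U first (add the entries for U minus each lowest piece of U):
  |U|=1: {3}:1  {5}:1
  |U|=2: {0,3}:1  {3,5}:2  {4,5}:1
  |U|=3: {0,3,5}:3  {2,4,5}:1  {3,4,5}:3
  |U|=4: {0,3,4,5}:6  {1,2,4,5}:1  {2,3,4,5}:4
  start at 0(c): 5
  start at 1(i): 10
sum over floor = 15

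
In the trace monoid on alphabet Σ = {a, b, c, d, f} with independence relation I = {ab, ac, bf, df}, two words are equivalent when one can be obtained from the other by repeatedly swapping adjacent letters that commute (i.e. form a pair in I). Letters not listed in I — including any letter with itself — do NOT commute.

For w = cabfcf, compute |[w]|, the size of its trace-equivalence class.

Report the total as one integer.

piece 0:c — minimal
piece 1:a — minimal
piece 2:b rests on {0:c}
piece 3:f rests on {0:c, 1:a}
piece 4:c rests on {2:b, 3:f}
piece 5:f rests on {4:c}
minimal pieces: {0:c, 1:a}
ways to finish when only these pieces remain (= sum over removing one remaining piece with nothing left below it):
  1 left: {5}→1
  2 left: {4,5}→1
  3 left: {2,4,5}→1  {3,4,5}→1
  4 left: {1,3,4,5}→1  {2,3,4,5}→2
  placing 0:c first → 3 extensions
  placing 1:a first → 2 extensions
total linear extensions = 5

5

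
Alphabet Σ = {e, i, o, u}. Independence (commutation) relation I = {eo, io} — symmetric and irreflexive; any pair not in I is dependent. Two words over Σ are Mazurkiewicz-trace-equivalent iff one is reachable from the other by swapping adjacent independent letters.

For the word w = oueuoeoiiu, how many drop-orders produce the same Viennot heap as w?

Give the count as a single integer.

piece 0:o — minimal
piece 1:u rests on {0:o}
piece 2:e rests on {1:u}
piece 3:u rests on {2:e}
piece 4:o rests on {3:u}
piece 5:e rests on {3:u}
piece 6:o rests on {4:o}
piece 7:i rests on {5:e}
piece 8:i rests on {7:i}
piece 9:u rests on {6:o, 8:i}
minimal pieces: {0:o}
ways to finish when only these pieces remain (= sum over removing one remaining piece with nothing left below it):
  1 left: {9}→1
  2 left: {6,9}→1  {8,9}→1
  3 left: {4,6,9}→1  {6,8,9}→2  {7,8,9}→1
  4 left: {4,6,8,9}→3  {5,7,8,9}→1  {6,7,8,9}→3
  5 left: {4,6,7,8,9}→6  {5,6,7,8,9}→4
  6 left: {4,5,6,7,8,9}→10
  7 left: {3,4,5,6,7,8,9}→10
  8 left: {2,3,4,5,6,7,8,9}→10
  placing 0:o first → 10 extensions

10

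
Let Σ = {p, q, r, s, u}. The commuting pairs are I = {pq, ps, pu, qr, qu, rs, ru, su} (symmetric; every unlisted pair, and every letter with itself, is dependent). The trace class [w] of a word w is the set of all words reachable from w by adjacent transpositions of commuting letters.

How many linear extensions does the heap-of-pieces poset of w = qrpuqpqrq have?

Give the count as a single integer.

drop 0:q onto floor
drop 1:r onto floor
drop 2:p onto {1:r}
drop 3:u onto floor
drop 4:q onto {0:q}
drop 5:p onto {2:p}
drop 6:q onto {4:q}
drop 7:r onto {5:p}
drop 8:q onto {6:q}
ground layer = {0:q, 1:r, 3:u}
drop-orders for the pieces not yet dropped (sum over which currently-grounded one goes next):
  1 to go: {3} 1  {7} 1  {8} 1
  2 to go: {3,7} 2  {3,8} 2  {5,7} 1  {6,8} 1  {7,8} 2
  3 to go: {2,5,7} 1  {3,5,7} 3  {3,6,8} 3  {3,7,8} 6  {4,6,8} 1  {5,7,8} 3  {6,7,8} 3
  4 to go: {0,4,6,8} 1  {1,2,5,7} 1  {2,3,5,7} 4  {2,5,7,8} 4  {3,4,6,8} 4  {3,5,7,8} 12  {3,6,7,8} 12  {4,6,7,8} 4  {5,6,7,8} 6
  5 to go: {0,3,4,6,8} 5  {0,4,6,7,8} 5  {1,2,3,5,7} 5  {1,2,5,7,8} 5  {2,3,5,7,8} 20  {2,5,6,7,8} 10  {3,4,6,7,8} 20  {3,5,6,7,8} 30  {4,5,6,7,8} 10
  6 to go: {0,3,4,6,7,8} 30  {0,4,5,6,7,8} 15  {1,2,3,5,7,8} 30  {1,2,5,6,7,8} 15  {2,3,5,6,7,8} 60  {2,4,5,6,7,8} 20  {3,4,5,6,7,8} 60
  7 to go: {0,2,4,5,6,7,8} 35  {0,3,4,5,6,7,8} 105  {1,2,3,5,6,7,8} 105  {1,2,4,5,6,7,8} 35  {2,3,4,5,6,7,8} 140
  if 0:q drops first: 280 orders
  if 1:r drops first: 280 orders
  if 3:u drops first: 70 orders
heap linearizations: 630

630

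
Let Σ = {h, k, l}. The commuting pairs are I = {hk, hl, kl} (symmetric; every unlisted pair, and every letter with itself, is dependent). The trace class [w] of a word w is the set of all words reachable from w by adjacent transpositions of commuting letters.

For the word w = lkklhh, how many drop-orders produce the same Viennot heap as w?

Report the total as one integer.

90

#0=l has no predecessor
#1=k has no predecessor
#2=k depends on [1:k]
#3=l depends on [0:l]
#4=h has no predecessor
#5=h depends on [4:h]
sources: [0:l, 1:k, 4:h]
N(rest) = Σ N(rest − s) over sources s of rest; N(one piece) = 1:
  size 1 → [2]=1  [3]=1  [5]=1
  size 2 → [0,3]=1  [1,2]=1  [2,3]=2  [2,5]=2  [3,5]=2  [4,5]=1
  size 3 → [0,2,3]=3  [0,3,5]=3  [1,2,3]=3  [1,2,5]=3  [2,3,5]=6  [2,4,5]=3  [3,4,5]=3
  size 4 → [0,1,2,3]=6  [0,2,3,5]=12  [0,3,4,5]=6  [1,2,3,5]=12  [1,2,4,5]=6  [2,3,4,5]=12
  first=0(l) contributes 30
  first=1(k) contributes 30
  first=4(h) contributes 30
|[w]| = 90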